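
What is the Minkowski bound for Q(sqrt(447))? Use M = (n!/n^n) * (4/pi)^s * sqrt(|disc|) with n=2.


d = 447, d mod 4 = 3, so disc(K) = 4d = 1788; |disc(K)| = 1788
Real quadratic field, so n = 2, s = r2 = 0, r1 = 2
M = (n!/n^n) * (4/pi)^s * sqrt(|disc(K)|) = (2!/2^2) * (4/pi)^0 * sqrt(1788)
= 0.5 * 1.000000 * 42.284749
= 21.1424

21.1424


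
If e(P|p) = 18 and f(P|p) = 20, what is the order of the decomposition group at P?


|D_P| = e * f
= 18 * 20
= 360

360


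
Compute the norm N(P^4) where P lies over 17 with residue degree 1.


N(P^a) = p^(a*f)
= 17^(4*1)
= 17^4
= 83521

83521


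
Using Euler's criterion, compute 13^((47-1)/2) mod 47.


p = 47 is prime and the exponent is (p-1)/2 = 23, so by Euler's criterion 13^23 = (13/47) = +1 or -1 mod 47.
Compute by square-and-multiply:
  23 = 16 + 4 + 2 + 1 (binary 10111)
  Repeated squaring mod 47: 13^1 = 13, 13^2 = 28, 13^4 = 32, 13^8 = 37, 13^16 = 6
  13^23 = 13^16 * 13^4 * 13^2 * 13^1 = 6 * 32 * 28 * 13 mod 47
    6 * 32 = 192 = 4 mod 47
    4 * 28 = 112 = 18 mod 47
    18 * 13 = 234 = 46 mod 47
  13^23 = 46 mod 47
Result 46 = p - 1 = -1 mod 47: 13 is a quadratic non-residue mod 47. As a residue in [0, p-1] the value is 46.
13^23 mod 47 = 46

46


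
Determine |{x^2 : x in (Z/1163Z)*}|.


For prime p, the number of non-zero quadratic residues is (p-1)/2.
= (1163-1)/2
= 581

581


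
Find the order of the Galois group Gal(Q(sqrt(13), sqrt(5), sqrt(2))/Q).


The 3 square roots of distinct primes are multiplicatively independent over Q,
so [K:Q] = 2^3 and Gal(K/Q) is isomorphic to (Z/2Z)^3.
|Gal| = 2^3 = 8

8


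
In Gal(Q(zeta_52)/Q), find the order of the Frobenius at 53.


The Frobenius at p in Gal(Q(zeta_n)/Q) = (Z/nZ)* is the class of p, so its order is ord_52(53), the smallest k >= 1 with 53^k = 1 mod 52.
n = 52 = 2^2 * 13, phi(52) = 24; the order divides phi(n).
Divisors of 24: 1, 2, 3, 4, 6, 8, 12, 24
Repeated squaring mod 52: 53^1 = 1, 53^2 = 1, 53^4 = 1, 53^8 = 1, 53^16 = 1
Test divisors in increasing order:
  k=1: 53^1 = 1 mod 52  <- first divisor giving 1
Order = 1

1


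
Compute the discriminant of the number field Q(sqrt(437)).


For K = Q(sqrt(d)) with d squarefree: disc(K) = d if d = 1 mod 4, and disc(K) = 4d if d = 2 or 3 mod 4.
Here d = 437, and d mod 4 = 1.
d = 1 mod 4 (O_K = Z[(1+sqrt(d))/2]), so disc(K) = d = 437

437


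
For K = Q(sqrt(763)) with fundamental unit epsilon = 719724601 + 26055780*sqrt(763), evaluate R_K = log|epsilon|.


epsilon = 719724601 + 26055780*sqrt(763)
= 1.4394e+09
R = ln(1.4394e+09)
= 21.0875

21.0875


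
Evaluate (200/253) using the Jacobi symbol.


Compute (200/253) via quadratic reciprocity:
  pull out 2: (2/253) = -1  (since 253 mod 8 = 5)
  pull out 2: (2/253) = -1  (since 253 mod 8 = 5)
  pull out 2: (2/253) = -1  (since 253 mod 8 = 5)
  reciprocity: (25/253) -> +(253/25)
  reduce: (3/25)
  reciprocity: (3/25) -> +(25/3)
  reduce: (1/3)
  (1/3) = 1
Product of signs = -1

-1


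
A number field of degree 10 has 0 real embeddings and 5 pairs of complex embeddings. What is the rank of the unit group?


By Dirichlet's unit theorem:
rank = r1 + r2 - 1
= 0 + 5 - 1
= 4

4


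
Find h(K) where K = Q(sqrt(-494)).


K = Q(sqrt(-494)). d mod 4 = 2, so D = disc(K) = 4d = -1976
h(K) equals the number of primitive reduced positive-definite forms (a, b, c) = a*x^2 + b*x*y + c*y^2 with b^2 - 4ac = D,
where reduced means |b| <= a <= c, with b >= 0 whenever |b| = a or a = c, and primitive means gcd(a, b, c) = 1.
Reduced forces 3a^2 <= |D| = 1976, so 1 <= a <= 25; b must have the parity of D, and c = (b^2 - D)/(4a) must be an integer >= a.
Enumerate a = 1..25, b in [-a, a]:
  a=1: (1, 0, 494)  [1]
  a=2: (2, 0, 247)  [1]
  a=3: (3, -2, 165), (3, 2, 165)  [2]
  a=4: none
  a=5: (5, -2, 99), (5, 2, 99)  [2]
  a=6: (6, -4, 83), (6, 4, 83)  [2]
  a=7..8: none
  a=9: (9, -2, 55), (9, 2, 55)  [2]
  a=10: (10, -8, 51), (10, 8, 51)  [2]
  a=11: (11, -2, 45), (11, 2, 45)  [2]
  a=12: none
  a=13: (13, 0, 38)  [1]
  a=14: none
  a=15: (15, -8, 34), (15, -2, 33), (15, 2, 33), (15, 8, 34)  [4]
  a=16: none
  a=17: (17, -8, 30), (17, 8, 30)  [2]
  a=18: (18, -16, 31), (18, 16, 31)  [2]
  a=19: (19, 0, 26)  [1]
  a=20..21: none
  a=22: (22, -20, 27), (22, 20, 27)  [2]
  a=23: (23, -18, 25), (23, 18, 25)  [2]
  a=24..25: none
Total reduced forms: 1 + 1 + 2 + 2 + 2 + 2 + 2 + 2 + 1 + 4 + 2 + 2 + 1 + 2 + 2 = 28
h = 28

28


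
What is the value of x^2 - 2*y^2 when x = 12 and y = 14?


x^2 - d*y^2
= 12^2 - 2*14^2
= 144 - 392
= -248

-248


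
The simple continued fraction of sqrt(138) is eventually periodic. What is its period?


Run the CF algorithm for sqrt(138).
a_0 = floor(sqrt(138)) = 11; set m_0=0, q_0=1.
Recurrence: m' = q*a - m,  q' = (d - m'^2)/q,  a' = floor((a_0 + m')/q').
  step 1: m=11, q=17, a=1
  step 2: m=6, q=6, a=2
  step 3: m=6, q=17, a=1
  step 4: m=11, q=1, a=22
a_4 = 2*a_0 = 22, so the period closes here.
sqrt(138) = [11; 1, 2, 1, 22]
Period length = 4

4


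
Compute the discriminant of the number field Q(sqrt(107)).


For K = Q(sqrt(d)) with d squarefree: disc(K) = d if d = 1 mod 4, and disc(K) = 4d if d = 2 or 3 mod 4.
Here d = 107, and d mod 4 = 3.
d = 3 mod 4, not 1 (O_K = Z[sqrt(d)]), so disc(K) = 4d = 4 * (107) = 428

428


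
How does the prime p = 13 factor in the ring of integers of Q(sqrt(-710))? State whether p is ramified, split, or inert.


K = Q(sqrt(-710)). Since d mod 4 = 2, disc(K) = -2840.
Check p | disc: -2840 mod 13 = 7.
p does not divide disc. Compute Legendre symbol (d/p):
5^((13-1)/2) mod 13 = -1
(d/p) = -1, so p is inert: (p) stays prime with e=1, f=2, g=1.
Therefore p is inert.

inert


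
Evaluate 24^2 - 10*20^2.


x^2 - d*y^2
= 24^2 - 10*20^2
= 576 - 4000
= -3424

-3424


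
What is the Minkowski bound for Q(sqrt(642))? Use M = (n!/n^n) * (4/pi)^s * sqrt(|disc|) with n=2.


d = 642, d mod 4 = 2, so disc(K) = 4d = 2568; |disc(K)| = 2568
Real quadratic field, so n = 2, s = r2 = 0, r1 = 2
M = (n!/n^n) * (4/pi)^s * sqrt(|disc(K)|) = (2!/2^2) * (4/pi)^0 * sqrt(2568)
= 0.5 * 1.000000 * 50.675438
= 25.3377

25.3377


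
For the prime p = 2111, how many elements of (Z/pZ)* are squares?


For prime p, the number of non-zero quadratic residues is (p-1)/2.
= (2111-1)/2
= 1055

1055


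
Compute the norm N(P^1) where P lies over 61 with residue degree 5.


N(P^a) = p^(a*f)
= 61^(1*5)
= 61^5
= 844596301

844596301


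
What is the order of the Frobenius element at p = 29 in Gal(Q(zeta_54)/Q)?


The Frobenius at p in Gal(Q(zeta_n)/Q) = (Z/nZ)* is the class of p, so its order is ord_54(29), the smallest k >= 1 with 29^k = 1 mod 54.
n = 54 = 2 * 3^3, phi(54) = 18; the order divides phi(n).
Divisors of 18: 1, 2, 3, 6, 9, 18
Repeated squaring mod 54: 29^1 = 29, 29^2 = 31, 29^4 = 43, 29^8 = 13, 29^16 = 7
Test divisors in increasing order:
  k=1: 29^1 = 29 mod 54
  k=2: 29^2 = 31 mod 54
  k=3: 29^3 = 31 * 29 = 35 mod 54
  k=6: 29^6 = 43 * 31 = 37 mod 54
  k=9: 29^9 = 13 * 29 = 53 mod 54
  k=18: 29^18 = 7 * 31 = 1 mod 54  <- first divisor giving 1
Order = 18

18


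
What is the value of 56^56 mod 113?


p = 113 is prime and the exponent is (p-1)/2 = 56, so by Euler's criterion 56^56 = (56/113) = +1 or -1 mod 113.
Compute by square-and-multiply:
  56 = 32 + 16 + 8 (binary 111000)
  Repeated squaring mod 113: 56^1 = 56, 56^2 = 85, 56^4 = 106, 56^8 = 49, 56^16 = 28, 56^32 = 106
  56^56 = 56^32 * 56^16 * 56^8 = 106 * 28 * 49 mod 113
    106 * 28 = 2968 = 30 mod 113
    30 * 49 = 1470 = 1 mod 113
  56^56 = 1 mod 113
Result 1: 56 is a quadratic residue mod 113.
56^56 mod 113 = 1

1


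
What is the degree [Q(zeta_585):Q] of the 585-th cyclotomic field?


The degree equals Euler's totient phi(585).
585 = 3^2 * 5 * 13
phi(585) = 288

288


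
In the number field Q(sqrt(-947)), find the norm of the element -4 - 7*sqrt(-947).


N(a + b*sqrt(d)) = a^2 - d*b^2
= (-4)^2 - (-947)*(-7)^2
= 16 + 46403
= 46419

46419


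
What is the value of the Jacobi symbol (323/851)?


Compute (323/851) via quadratic reciprocity:
  reciprocity: (323/851) -> -(851/323)
  reduce: (205/323)
  reciprocity: (205/323) -> +(323/205)
  reduce: (118/205)
  pull out 2: (2/205) = -1  (since 205 mod 8 = 5)
  reciprocity: (59/205) -> +(205/59)
  reduce: (28/59)
  pull out 2: (2/59) = -1  (since 59 mod 8 = 3)
  pull out 2: (2/59) = -1  (since 59 mod 8 = 3)
  reciprocity: (7/59) -> -(59/7)
  reduce: (3/7)
  reciprocity: (3/7) -> -(7/3)
  reduce: (1/3)
  (1/3) = 1
Product of signs = 1

1


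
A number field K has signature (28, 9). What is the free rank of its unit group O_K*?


By Dirichlet's unit theorem:
rank = r1 + r2 - 1
= 28 + 9 - 1
= 36

36


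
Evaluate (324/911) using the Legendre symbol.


p = 911 is prime, so compute (324/911) with the reciprocity algorithm (Jacobi-symbol steps: pull out 2s via (2/n), flip via reciprocity, reduce):
  pull out 2: (2/911) = +1  (since 911 mod 8 = 7)
  pull out 2: (2/911) = +1  (since 911 mod 8 = 7)
  reciprocity: (81/911) -> +(911/81)
  reduce: (20/81)
  pull out 2: (2/81) = +1  (since 81 mod 8 = 1)
  pull out 2: (2/81) = +1  (since 81 mod 8 = 1)
  reciprocity: (5/81) -> +(81/5)
  reduce: (1/5)
  (1/5) = 1
Product of signs = 1
(324/911) = 1

1


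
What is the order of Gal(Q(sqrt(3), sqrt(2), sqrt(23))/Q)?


The 3 square roots of distinct primes are multiplicatively independent over Q,
so [K:Q] = 2^3 and Gal(K/Q) is isomorphic to (Z/2Z)^3.
|Gal| = 2^3 = 8

8


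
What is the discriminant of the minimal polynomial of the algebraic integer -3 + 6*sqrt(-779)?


The element -3 + 6*sqrt(-779) has minimal polynomial:
x^2 + 6*x + 28053
Discriminant = (6)^2 - 4*(28053)
= 36 - 112212
= -112176

-112176


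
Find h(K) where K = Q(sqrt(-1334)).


K = Q(sqrt(-1334)). d mod 4 = 2, so D = disc(K) = 4d = -5336
h(K) equals the number of primitive reduced positive-definite forms (a, b, c) = a*x^2 + b*x*y + c*y^2 with b^2 - 4ac = D,
where reduced means |b| <= a <= c, with b >= 0 whenever |b| = a or a = c, and primitive means gcd(a, b, c) = 1.
Reduced forces 3a^2 <= |D| = 5336, so 1 <= a <= 42; b must have the parity of D, and c = (b^2 - D)/(4a) must be an integer >= a.
Enumerate a = 1..42, b in [-a, a]:
  a=1: (1, 0, 1334)  [1]
  a=2: (2, 0, 667)  [1]
  a=3: (3, -2, 445), (3, 2, 445)  [2]
  a=4: none
  a=5: (5, -2, 267), (5, 2, 267)  [2]
  a=6: (6, -4, 223), (6, 4, 223)  [2]
  a=7..8: none
  a=9: (9, -8, 150), (9, 8, 150)  [2]
  a=10: (10, -8, 135), (10, 8, 135)  [2]
  a=11..14: none
  a=15: (15, -8, 90), (15, -2, 89), (15, 2, 89), (15, 8, 90)  [4]
  a=16: none
  a=17: (17, -6, 79), (17, 6, 79)  [2]
  a=18: (18, -8, 75), (18, 8, 75)  [2]
  a=19..22: none
  a=23: (23, 0, 58)  [1]
  a=24: none
  a=25: (25, -8, 54), (25, 8, 54)  [2]
  a=26: none
  a=27: (27, -8, 50), (27, 8, 50)  [2]
  a=28: none
  a=29: (29, 0, 46)  [1]
  a=30: (30, -28, 51), (30, -8, 45), (30, 8, 45), (30, 28, 51)  [4]
  a=31..33: none
  a=34: (34, -28, 45), (34, 28, 45)  [2]
  a=35..42: none
Total reduced forms: 1 + 1 + 2 + 2 + 2 + 2 + 2 + 4 + 2 + 2 + 1 + 2 + 2 + 1 + 4 + 2 = 32
h = 32

32


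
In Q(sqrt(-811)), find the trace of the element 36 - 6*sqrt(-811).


Tr(a + b*sqrt(d)) = (a + b*sqrt(d)) + (a - b*sqrt(d)) = 2a
= 2 * (36)
= 72

72


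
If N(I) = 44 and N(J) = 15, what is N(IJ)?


N(IJ) = N(I) * N(J)
= 44 * 15
= 660

660


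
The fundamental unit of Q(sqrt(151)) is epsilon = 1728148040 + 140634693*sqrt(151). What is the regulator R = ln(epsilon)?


epsilon = 1728148040 + 140634693*sqrt(151)
= 3.4563e+09
R = ln(3.4563e+09)
= 21.9635

21.9635


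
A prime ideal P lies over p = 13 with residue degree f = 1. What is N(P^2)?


N(P^a) = p^(a*f)
= 13^(2*1)
= 13^2
= 169

169


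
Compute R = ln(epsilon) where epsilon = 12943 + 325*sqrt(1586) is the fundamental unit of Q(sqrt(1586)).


epsilon = 12943 + 325*sqrt(1586)
= 25886.0000
R = ln(25886.0000)
= 10.1615

10.1615


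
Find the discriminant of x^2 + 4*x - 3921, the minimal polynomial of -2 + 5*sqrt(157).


The element -2 + 5*sqrt(157) has minimal polynomial:
x^2 + 4*x - 3921
Discriminant = (4)^2 - 4*(-3921)
= 16 + 15684
= 15700

15700


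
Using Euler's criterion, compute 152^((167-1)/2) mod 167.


p = 167 is prime and the exponent is (p-1)/2 = 83, so by Euler's criterion 152^83 = (152/167) = +1 or -1 mod 167.
Compute by square-and-multiply:
  83 = 64 + 16 + 2 + 1 (binary 1010011)
  Repeated squaring mod 167: 152^1 = 152, 152^2 = 58, 152^4 = 24, 152^8 = 75, 152^16 = 114, 152^32 = 137, 152^64 = 65
  152^83 = 152^64 * 152^16 * 152^2 * 152^1 = 65 * 114 * 58 * 152 mod 167
    65 * 114 = 7410 = 62 mod 167
    62 * 58 = 3596 = 89 mod 167
    89 * 152 = 13528 = 1 mod 167
  152^83 = 1 mod 167
Result 1: 152 is a quadratic residue mod 167.
152^83 mod 167 = 1

1


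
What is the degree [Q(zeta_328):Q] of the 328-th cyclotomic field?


The degree equals Euler's totient phi(328).
328 = 2^3 * 41
phi(328) = 160

160


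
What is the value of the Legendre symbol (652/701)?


p = 701 is prime, so compute (652/701) with the reciprocity algorithm (Jacobi-symbol steps: pull out 2s via (2/n), flip via reciprocity, reduce):
  pull out 2: (2/701) = -1  (since 701 mod 8 = 5)
  pull out 2: (2/701) = -1  (since 701 mod 8 = 5)
  reciprocity: (163/701) -> +(701/163)
  reduce: (49/163)
  reciprocity: (49/163) -> +(163/49)
  reduce: (16/49)
  pull out 2: (2/49) = +1  (since 49 mod 8 = 1)
  pull out 2: (2/49) = +1  (since 49 mod 8 = 1)
  pull out 2: (2/49) = +1  (since 49 mod 8 = 1)
  pull out 2: (2/49) = +1  (since 49 mod 8 = 1)
  (1/49) = 1
Product of signs = 1
(652/701) = 1

1


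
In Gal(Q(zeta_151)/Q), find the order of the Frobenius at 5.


The Frobenius at p in Gal(Q(zeta_n)/Q) = (Z/nZ)* is the class of p, so its order is ord_151(5), the smallest k >= 1 with 5^k = 1 mod 151.
n = 151 = 151, phi(151) = 150; the order divides phi(n).
Divisors of 150: 1, 2, 3, 5, 6, 10, 15, 25, 30, 50, 75, 150
Repeated squaring mod 151: 5^1 = 5, 5^2 = 25, 5^4 = 21, 5^8 = 139, 5^16 = 144, 5^32 = 49, 5^64 = 136, 5^128 = 74
Test divisors in increasing order:
  k=1: 5^1 = 5 mod 151
  k=2: 5^2 = 25 mod 151
  k=3: 5^3 = 25 * 5 = 125 mod 151
  k=5: 5^5 = 21 * 5 = 105 mod 151
  k=6: 5^6 = 21 * 25 = 72 mod 151
  k=10: 5^10 = 139 * 25 = 2 mod 151
  k=15: 5^15 = 139 * 21 * 25 * 5 = 59 mod 151
  k=25: 5^25 = 144 * 139 * 5 = 118 mod 151
  k=30: 5^30 = 144 * 139 * 21 * 25 = 8 mod 151
  k=50: 5^50 = 49 * 144 * 25 = 32 mod 151
  k=75: 5^75 = 136 * 139 * 25 * 5 = 1 mod 151  <- first divisor giving 1
Order = 75

75


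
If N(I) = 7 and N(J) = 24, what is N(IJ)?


N(IJ) = N(I) * N(J)
= 7 * 24
= 168

168


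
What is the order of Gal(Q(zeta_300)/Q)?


|Gal(Q(zeta_300)/Q)| = phi(300)
= 80

80


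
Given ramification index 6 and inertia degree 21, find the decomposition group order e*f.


|D_P| = e * f
= 6 * 21
= 126

126


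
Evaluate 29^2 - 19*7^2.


x^2 - d*y^2
= 29^2 - 19*7^2
= 841 - 931
= -90

-90


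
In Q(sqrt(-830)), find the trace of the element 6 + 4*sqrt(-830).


Tr(a + b*sqrt(d)) = (a + b*sqrt(d)) + (a - b*sqrt(d)) = 2a
= 2 * (6)
= 12

12


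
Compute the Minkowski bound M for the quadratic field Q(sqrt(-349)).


d = -349, d mod 4 = 3, so disc(K) = 4d = -1396; |disc(K)| = 1396
Imaginary quadratic field, so n = 2, s = r2 = 1, r1 = 0
M = (n!/n^n) * (4/pi)^s * sqrt(|disc(K)|) = (2!/2^2) * (4/pi)^1 * sqrt(1396)
= 0.5 * 1.273240 * 37.363083
= 23.7861

23.7861


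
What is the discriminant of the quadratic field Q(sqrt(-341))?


For K = Q(sqrt(d)) with d squarefree: disc(K) = d if d = 1 mod 4, and disc(K) = 4d if d = 2 or 3 mod 4.
Here d = -341, and d mod 4 = 3.
d = 3 mod 4, not 1 (O_K = Z[sqrt(d)]), so disc(K) = 4d = 4 * (-341) = -1364

-1364


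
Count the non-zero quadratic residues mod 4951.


For prime p, the number of non-zero quadratic residues is (p-1)/2.
= (4951-1)/2
= 2475

2475


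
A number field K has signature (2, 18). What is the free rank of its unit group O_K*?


By Dirichlet's unit theorem:
rank = r1 + r2 - 1
= 2 + 18 - 1
= 19

19


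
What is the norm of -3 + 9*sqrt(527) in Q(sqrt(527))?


N(a + b*sqrt(d)) = a^2 - d*b^2
= (-3)^2 - (527)*(9)^2
= 9 - 42687
= -42678

-42678


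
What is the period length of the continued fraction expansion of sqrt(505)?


Run the CF algorithm for sqrt(505).
a_0 = floor(sqrt(505)) = 22; set m_0=0, q_0=1.
Recurrence: m' = q*a - m,  q' = (d - m'^2)/q,  a' = floor((a_0 + m')/q').
  step 1: m=22, q=21, a=2
  step 2: m=20, q=5, a=8
  step 3: m=20, q=21, a=2
  step 4: m=22, q=1, a=44
a_4 = 2*a_0 = 44, so the period closes here.
sqrt(505) = [22; 2, 8, 2, 44]
Period length = 4

4


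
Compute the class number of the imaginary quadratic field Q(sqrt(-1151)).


K = Q(sqrt(-1151)). d mod 4 = 1, so D = disc(K) = d = -1151
h(K) equals the number of primitive reduced positive-definite forms (a, b, c) = a*x^2 + b*x*y + c*y^2 with b^2 - 4ac = D,
where reduced means |b| <= a <= c, with b >= 0 whenever |b| = a or a = c, and primitive means gcd(a, b, c) = 1.
Reduced forces 3a^2 <= |D| = 1151, so 1 <= a <= 19; b must have the parity of D, and c = (b^2 - D)/(4a) must be an integer >= a.
Enumerate a = 1..19, b in [-a, a]:
  a=1: (1, 1, 288)  [1]
  a=2: (2, -1, 144), (2, 1, 144)  [2]
  a=3: (3, -1, 96), (3, 1, 96)  [2]
  a=4: (4, -1, 72), (4, 1, 72)  [2]
  a=5: (5, -3, 58), (5, 3, 58)  [2]
  a=6: (6, -5, 49), (6, -1, 48), (6, 1, 48), (6, 5, 49)  [4]
  a=7: (7, -5, 42), (7, 5, 42)  [2]
  a=8: (8, -1, 36), (8, 1, 36)  [2]
  a=9: (9, -1, 32), (9, 1, 32)  [2]
  a=10: (10, -7, 30), (10, -3, 29), (10, 3, 29), (10, 7, 30)  [4]
  a=11: (11, -9, 28), (11, 9, 28)  [2]
  a=12: (12, -7, 25), (12, -1, 24), (12, 1, 24), (12, 7, 25)  [4]
  a=13: none
  a=14: (14, -9, 22), (14, -5, 21), (14, 5, 21), (14, 9, 22)  [4]
  a=15: (15, -13, 22), (15, -7, 20), (15, 7, 20), (15, 13, 22)  [4]
  a=16: (16, -1, 18), (16, 1, 18)  [2]
  a=17: none
  a=18: (18, -17, 20), (18, 17, 20)  [2]
  a=19: none
Total reduced forms: 1 + 2 + 2 + 2 + 2 + 4 + 2 + 2 + 2 + 4 + 2 + 4 + 4 + 4 + 2 + 2 = 41
h = 41

41


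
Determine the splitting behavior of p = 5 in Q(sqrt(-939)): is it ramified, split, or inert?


K = Q(sqrt(-939)). Since d mod 4 = 1, disc(K) = -939.
Check p | disc: -939 mod 5 = 1.
p does not divide disc. Compute Legendre symbol (d/p):
1^((5-1)/2) mod 5 = 1
(d/p) = 1, so p splits: (p) = P*P' with e=1, f=1, g=2.
Therefore p is split.

split


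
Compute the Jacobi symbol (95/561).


Compute (95/561) via quadratic reciprocity:
  reciprocity: (95/561) -> +(561/95)
  reduce: (86/95)
  pull out 2: (2/95) = +1  (since 95 mod 8 = 7)
  reciprocity: (43/95) -> -(95/43)
  reduce: (9/43)
  reciprocity: (9/43) -> +(43/9)
  reduce: (7/9)
  reciprocity: (7/9) -> +(9/7)
  reduce: (2/7)
  pull out 2: (2/7) = +1  (since 7 mod 8 = 7)
  (1/7) = 1
Product of signs = -1

-1


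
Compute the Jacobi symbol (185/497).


Compute (185/497) via quadratic reciprocity:
  reciprocity: (185/497) -> +(497/185)
  reduce: (127/185)
  reciprocity: (127/185) -> +(185/127)
  reduce: (58/127)
  pull out 2: (2/127) = +1  (since 127 mod 8 = 7)
  reciprocity: (29/127) -> +(127/29)
  reduce: (11/29)
  reciprocity: (11/29) -> +(29/11)
  reduce: (7/11)
  reciprocity: (7/11) -> -(11/7)
  reduce: (4/7)
  pull out 2: (2/7) = +1  (since 7 mod 8 = 7)
  pull out 2: (2/7) = +1  (since 7 mod 8 = 7)
  (1/7) = 1
Product of signs = -1

-1


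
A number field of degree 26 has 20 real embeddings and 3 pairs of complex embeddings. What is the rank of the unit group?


By Dirichlet's unit theorem:
rank = r1 + r2 - 1
= 20 + 3 - 1
= 22

22


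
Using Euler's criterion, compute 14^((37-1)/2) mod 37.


p = 37 is prime and the exponent is (p-1)/2 = 18, so by Euler's criterion 14^18 = (14/37) = +1 or -1 mod 37.
Compute by square-and-multiply:
  18 = 16 + 2 (binary 10010)
  Repeated squaring mod 37: 14^1 = 14, 14^2 = 11, 14^4 = 10, 14^8 = 26, 14^16 = 10
  14^18 = 14^16 * 14^2 = 10 * 11 mod 37
    10 * 11 = 110 = 36 mod 37
  14^18 = 36 mod 37
Result 36 = p - 1 = -1 mod 37: 14 is a quadratic non-residue mod 37. As a residue in [0, p-1] the value is 36.
14^18 mod 37 = 36

36


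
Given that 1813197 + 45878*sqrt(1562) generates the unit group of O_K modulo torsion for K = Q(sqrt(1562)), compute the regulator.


epsilon = 1813197 + 45878*sqrt(1562)
= 3.6264e+06
R = ln(3.6264e+06)
= 15.1037

15.1037


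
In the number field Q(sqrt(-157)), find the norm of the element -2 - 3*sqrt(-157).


N(a + b*sqrt(d)) = a^2 - d*b^2
= (-2)^2 - (-157)*(-3)^2
= 4 + 1413
= 1417

1417


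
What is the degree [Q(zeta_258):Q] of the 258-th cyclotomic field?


The degree equals Euler's totient phi(258).
258 = 2 * 3 * 43
phi(258) = 84

84


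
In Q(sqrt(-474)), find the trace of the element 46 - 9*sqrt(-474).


Tr(a + b*sqrt(d)) = (a + b*sqrt(d)) + (a - b*sqrt(d)) = 2a
= 2 * (46)
= 92

92


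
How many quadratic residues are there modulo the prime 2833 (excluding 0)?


For prime p, the number of non-zero quadratic residues is (p-1)/2.
= (2833-1)/2
= 1416

1416


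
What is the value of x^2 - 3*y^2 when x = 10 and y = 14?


x^2 - d*y^2
= 10^2 - 3*14^2
= 100 - 588
= -488

-488


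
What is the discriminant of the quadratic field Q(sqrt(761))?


For K = Q(sqrt(d)) with d squarefree: disc(K) = d if d = 1 mod 4, and disc(K) = 4d if d = 2 or 3 mod 4.
Here d = 761, and d mod 4 = 1.
d = 1 mod 4 (O_K = Z[(1+sqrt(d))/2]), so disc(K) = d = 761

761


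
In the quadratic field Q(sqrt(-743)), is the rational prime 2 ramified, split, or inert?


K = Q(sqrt(-743)). Since d mod 4 = 1, disc(K) = -743.
Check p | disc: -743 mod 2 = 1.
p=2 does not divide disc (d is 1 mod 4). 2 splits iff d = 1 mod 8.
d mod 8 = 1, so (d/2) = 1.
(d/p) = 1, so p splits: (p) = P*P' with e=1, f=1, g=2.
Therefore p is split.

split


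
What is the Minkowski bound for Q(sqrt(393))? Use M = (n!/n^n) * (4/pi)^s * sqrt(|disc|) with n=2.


d = 393, d mod 4 = 1, so disc(K) = d = 393; |disc(K)| = 393
Real quadratic field, so n = 2, s = r2 = 0, r1 = 2
M = (n!/n^n) * (4/pi)^s * sqrt(|disc(K)|) = (2!/2^2) * (4/pi)^0 * sqrt(393)
= 0.5 * 1.000000 * 19.824228
= 9.9121

9.9121


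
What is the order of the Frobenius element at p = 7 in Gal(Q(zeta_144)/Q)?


The Frobenius at p in Gal(Q(zeta_n)/Q) = (Z/nZ)* is the class of p, so its order is ord_144(7), the smallest k >= 1 with 7^k = 1 mod 144.
n = 144 = 2^4 * 3^2, phi(144) = 48; the order divides phi(n).
Divisors of 48: 1, 2, 3, 4, 6, 8, 12, 16, 24, 48
Repeated squaring mod 144: 7^1 = 7, 7^2 = 49, 7^4 = 97, 7^8 = 49, 7^16 = 97, 7^32 = 49
Test divisors in increasing order:
  k=1: 7^1 = 7 mod 144
  k=2: 7^2 = 49 mod 144
  k=3: 7^3 = 49 * 7 = 55 mod 144
  k=4: 7^4 = 97 mod 144
  k=6: 7^6 = 97 * 49 = 1 mod 144  <- first divisor giving 1
Order = 6

6


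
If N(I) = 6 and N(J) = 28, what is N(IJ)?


N(IJ) = N(I) * N(J)
= 6 * 28
= 168

168


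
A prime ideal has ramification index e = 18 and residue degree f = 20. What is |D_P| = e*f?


|D_P| = e * f
= 18 * 20
= 360

360


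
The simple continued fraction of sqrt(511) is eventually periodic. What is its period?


Run the CF algorithm for sqrt(511).
a_0 = floor(sqrt(511)) = 22; set m_0=0, q_0=1.
Recurrence: m' = q*a - m,  q' = (d - m'^2)/q,  a' = floor((a_0 + m')/q').
  step 1: m=22, q=27, a=1
  step 2: m=5, q=18, a=1
  step 3: m=13, q=19, a=1
  step 4: m=6, q=25, a=1
  step 5: m=19, q=6, a=6
  step 6: m=17, q=37, a=1
  step 7: m=20, q=3, a=14
  step 8: m=22, q=9, a=4
  step 9: m=14, q=35, a=1
  step 10: m=21, q=2, a=21
  step 11: m=21, q=35, a=1
  step 12: m=14, q=9, a=4
  step 13: m=22, q=3, a=14
  step 14: m=20, q=37, a=1
  step 15: m=17, q=6, a=6
  step 16: m=19, q=25, a=1
  step 17: m=6, q=19, a=1
  step 18: m=13, q=18, a=1
  step 19: m=5, q=27, a=1
  step 20: m=22, q=1, a=44
a_20 = 2*a_0 = 44, so the period closes here.
sqrt(511) = [22; 1, 1, 1, 1, 6, 1, 14, 4, 1, 21, 1, 4, 14, 1, 6, 1, 1, 1, 1, 44]
Period length = 20

20


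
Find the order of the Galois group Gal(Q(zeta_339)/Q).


|Gal(Q(zeta_339)/Q)| = phi(339)
= 224

224


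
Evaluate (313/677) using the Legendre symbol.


p = 677 is prime, so compute (313/677) with the reciprocity algorithm (Jacobi-symbol steps: pull out 2s via (2/n), flip via reciprocity, reduce):
  reciprocity: (313/677) -> +(677/313)
  reduce: (51/313)
  reciprocity: (51/313) -> +(313/51)
  reduce: (7/51)
  reciprocity: (7/51) -> -(51/7)
  reduce: (2/7)
  pull out 2: (2/7) = +1  (since 7 mod 8 = 7)
  (1/7) = 1
Product of signs = -1
(313/677) = -1

-1


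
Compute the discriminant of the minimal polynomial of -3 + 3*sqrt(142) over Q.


The element -3 + 3*sqrt(142) has minimal polynomial:
x^2 + 6*x - 1269
Discriminant = (6)^2 - 4*(-1269)
= 36 + 5076
= 5112

5112


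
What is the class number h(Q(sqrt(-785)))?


K = Q(sqrt(-785)). d mod 4 = 3, so D = disc(K) = 4d = -3140
h(K) equals the number of primitive reduced positive-definite forms (a, b, c) = a*x^2 + b*x*y + c*y^2 with b^2 - 4ac = D,
where reduced means |b| <= a <= c, with b >= 0 whenever |b| = a or a = c, and primitive means gcd(a, b, c) = 1.
Reduced forces 3a^2 <= |D| = 3140, so 1 <= a <= 32; b must have the parity of D, and c = (b^2 - D)/(4a) must be an integer >= a.
Enumerate a = 1..32, b in [-a, a]:
  a=1: (1, 0, 785)  [1]
  a=2: (2, 2, 393)  [1]
  a=3: (3, -2, 262), (3, 2, 262)  [2]
  a=4: none
  a=5: (5, 0, 157)  [1]
  a=6: (6, -2, 131), (6, 2, 131)  [2]
  a=7..8: none
  a=9: (9, -8, 89), (9, 8, 89)  [2]
  a=10: (10, 10, 81)  [1]
  a=11..14: none
  a=15: (15, -10, 54), (15, 10, 54)  [2]
  a=16..17: none
  a=18: (18, -10, 45), (18, 10, 45)  [2]
  a=19..26: none
  a=27: (27, -10, 30), (27, 10, 30)  [2]
  a=28..32: none
Total reduced forms: 1 + 1 + 2 + 1 + 2 + 2 + 1 + 2 + 2 + 2 = 16
h = 16

16


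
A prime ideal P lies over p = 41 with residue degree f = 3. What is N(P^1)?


N(P^a) = p^(a*f)
= 41^(1*3)
= 41^3
= 68921

68921


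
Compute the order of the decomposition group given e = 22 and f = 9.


|D_P| = e * f
= 22 * 9
= 198

198


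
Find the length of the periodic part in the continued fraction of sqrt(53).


Run the CF algorithm for sqrt(53).
a_0 = floor(sqrt(53)) = 7; set m_0=0, q_0=1.
Recurrence: m' = q*a - m,  q' = (d - m'^2)/q,  a' = floor((a_0 + m')/q').
  step 1: m=7, q=4, a=3
  step 2: m=5, q=7, a=1
  step 3: m=2, q=7, a=1
  step 4: m=5, q=4, a=3
  step 5: m=7, q=1, a=14
a_5 = 2*a_0 = 14, so the period closes here.
sqrt(53) = [7; 3, 1, 1, 3, 14]
Period length = 5

5


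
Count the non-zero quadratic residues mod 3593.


For prime p, the number of non-zero quadratic residues is (p-1)/2.
= (3593-1)/2
= 1796

1796


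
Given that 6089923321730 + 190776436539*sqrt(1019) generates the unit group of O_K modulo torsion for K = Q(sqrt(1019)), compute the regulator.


epsilon = 6089923321730 + 190776436539*sqrt(1019)
= 1.2180e+13
R = ln(1.2180e+13)
= 30.1308

30.1308


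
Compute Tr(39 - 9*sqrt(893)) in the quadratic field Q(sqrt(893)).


Tr(a + b*sqrt(d)) = (a + b*sqrt(d)) + (a - b*sqrt(d)) = 2a
= 2 * (39)
= 78

78


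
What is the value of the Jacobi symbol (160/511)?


Compute (160/511) via quadratic reciprocity:
  pull out 2: (2/511) = +1  (since 511 mod 8 = 7)
  pull out 2: (2/511) = +1  (since 511 mod 8 = 7)
  pull out 2: (2/511) = +1  (since 511 mod 8 = 7)
  pull out 2: (2/511) = +1  (since 511 mod 8 = 7)
  pull out 2: (2/511) = +1  (since 511 mod 8 = 7)
  reciprocity: (5/511) -> +(511/5)
  reduce: (1/5)
  (1/5) = 1
Product of signs = 1

1


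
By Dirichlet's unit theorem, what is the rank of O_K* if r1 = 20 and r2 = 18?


By Dirichlet's unit theorem:
rank = r1 + r2 - 1
= 20 + 18 - 1
= 37

37


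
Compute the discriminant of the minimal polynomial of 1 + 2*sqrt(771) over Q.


The element 1 + 2*sqrt(771) has minimal polynomial:
x^2 - 2*x - 3083
Discriminant = (-2)^2 - 4*(-3083)
= 4 + 12332
= 12336

12336


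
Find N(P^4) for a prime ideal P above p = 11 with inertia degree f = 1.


N(P^a) = p^(a*f)
= 11^(4*1)
= 11^4
= 14641

14641


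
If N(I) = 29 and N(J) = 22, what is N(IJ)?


N(IJ) = N(I) * N(J)
= 29 * 22
= 638

638


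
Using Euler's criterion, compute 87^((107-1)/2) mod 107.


p = 107 is prime and the exponent is (p-1)/2 = 53, so by Euler's criterion 87^53 = (87/107) = +1 or -1 mod 107.
Compute by square-and-multiply:
  53 = 32 + 16 + 4 + 1 (binary 110101)
  Repeated squaring mod 107: 87^1 = 87, 87^2 = 79, 87^4 = 35, 87^8 = 48, 87^16 = 57, 87^32 = 39
  87^53 = 87^32 * 87^16 * 87^4 * 87^1 = 39 * 57 * 35 * 87 mod 107
    39 * 57 = 2223 = 83 mod 107
    83 * 35 = 2905 = 16 mod 107
    16 * 87 = 1392 = 1 mod 107
  87^53 = 1 mod 107
Result 1: 87 is a quadratic residue mod 107.
87^53 mod 107 = 1

1


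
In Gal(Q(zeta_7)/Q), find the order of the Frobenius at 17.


The Frobenius at p in Gal(Q(zeta_n)/Q) = (Z/nZ)* is the class of p, so its order is ord_7(17), the smallest k >= 1 with 17^k = 1 mod 7.
n = 7 = 7, phi(7) = 6; the order divides phi(n).
Divisors of 6: 1, 2, 3, 6
Repeated squaring mod 7: 17^1 = 3, 17^2 = 2, 17^4 = 4
Test divisors in increasing order:
  k=1: 17^1 = 3 mod 7
  k=2: 17^2 = 2 mod 7
  k=3: 17^3 = 2 * 3 = 6 mod 7
  k=6: 17^6 = 4 * 2 = 1 mod 7  <- first divisor giving 1
Order = 6

6


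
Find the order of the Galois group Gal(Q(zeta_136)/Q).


|Gal(Q(zeta_136)/Q)| = phi(136)
= 64

64


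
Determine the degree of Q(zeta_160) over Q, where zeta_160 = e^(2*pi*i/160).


The degree equals Euler's totient phi(160).
160 = 2^5 * 5
phi(160) = 64

64


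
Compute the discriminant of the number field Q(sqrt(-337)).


For K = Q(sqrt(d)) with d squarefree: disc(K) = d if d = 1 mod 4, and disc(K) = 4d if d = 2 or 3 mod 4.
Here d = -337, and d mod 4 = 3.
d = 3 mod 4, not 1 (O_K = Z[sqrt(d)]), so disc(K) = 4d = 4 * (-337) = -1348

-1348


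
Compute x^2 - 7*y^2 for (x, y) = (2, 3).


x^2 - d*y^2
= 2^2 - 7*3^2
= 4 - 63
= -59

-59


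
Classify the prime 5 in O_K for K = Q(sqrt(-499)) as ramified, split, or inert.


K = Q(sqrt(-499)). Since d mod 4 = 1, disc(K) = -499.
Check p | disc: -499 mod 5 = 1.
p does not divide disc. Compute Legendre symbol (d/p):
1^((5-1)/2) mod 5 = 1
(d/p) = 1, so p splits: (p) = P*P' with e=1, f=1, g=2.
Therefore p is split.

split


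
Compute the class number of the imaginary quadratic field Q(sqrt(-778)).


K = Q(sqrt(-778)). d mod 4 = 2, so D = disc(K) = 4d = -3112
h(K) equals the number of primitive reduced positive-definite forms (a, b, c) = a*x^2 + b*x*y + c*y^2 with b^2 - 4ac = D,
where reduced means |b| <= a <= c, with b >= 0 whenever |b| = a or a = c, and primitive means gcd(a, b, c) = 1.
Reduced forces 3a^2 <= |D| = 3112, so 1 <= a <= 32; b must have the parity of D, and c = (b^2 - D)/(4a) must be an integer >= a.
Enumerate a = 1..32, b in [-a, a]:
  a=1: (1, 0, 778)  [1]
  a=2: (2, 0, 389)  [1]
  a=3..10: none
  a=11: (11, -10, 73), (11, 10, 73)  [2]
  a=12..16: none
  a=17: (17, -4, 46), (17, 4, 46)  [2]
  a=18: none
  a=19: (19, -2, 41), (19, 2, 41)  [2]
  a=20..21: none
  a=22: (22, -12, 37), (22, 12, 37)  [2]
  a=23: (23, -4, 34), (23, 4, 34)  [2]
  a=24..28: none
  a=29: (29, -22, 31), (29, 22, 31)  [2]
  a=30..32: none
Total reduced forms: 1 + 1 + 2 + 2 + 2 + 2 + 2 + 2 = 14
h = 14

14


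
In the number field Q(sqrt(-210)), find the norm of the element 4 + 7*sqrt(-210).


N(a + b*sqrt(d)) = a^2 - d*b^2
= (4)^2 - (-210)*(7)^2
= 16 + 10290
= 10306

10306


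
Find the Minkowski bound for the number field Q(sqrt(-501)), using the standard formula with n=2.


d = -501, d mod 4 = 3, so disc(K) = 4d = -2004; |disc(K)| = 2004
Imaginary quadratic field, so n = 2, s = r2 = 1, r1 = 0
M = (n!/n^n) * (4/pi)^s * sqrt(|disc(K)|) = (2!/2^2) * (4/pi)^1 * sqrt(2004)
= 0.5 * 1.273240 * 44.766059
= 28.4990

28.4990


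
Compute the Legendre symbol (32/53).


p = 53 is prime, so compute (32/53) with the reciprocity algorithm (Jacobi-symbol steps: pull out 2s via (2/n), flip via reciprocity, reduce):
  pull out 2: (2/53) = -1  (since 53 mod 8 = 5)
  pull out 2: (2/53) = -1  (since 53 mod 8 = 5)
  pull out 2: (2/53) = -1  (since 53 mod 8 = 5)
  pull out 2: (2/53) = -1  (since 53 mod 8 = 5)
  pull out 2: (2/53) = -1  (since 53 mod 8 = 5)
  (1/53) = 1
Product of signs = -1
(32/53) = -1

-1


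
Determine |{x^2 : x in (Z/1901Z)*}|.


For prime p, the number of non-zero quadratic residues is (p-1)/2.
= (1901-1)/2
= 950

950


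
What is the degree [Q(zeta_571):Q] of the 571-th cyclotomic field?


The degree equals Euler's totient phi(571).
571 = 571
phi(571) = 570

570


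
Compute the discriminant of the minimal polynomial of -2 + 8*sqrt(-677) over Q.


The element -2 + 8*sqrt(-677) has minimal polynomial:
x^2 + 4*x + 43332
Discriminant = (4)^2 - 4*(43332)
= 16 - 173328
= -173312

-173312


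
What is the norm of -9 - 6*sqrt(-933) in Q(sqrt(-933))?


N(a + b*sqrt(d)) = a^2 - d*b^2
= (-9)^2 - (-933)*(-6)^2
= 81 + 33588
= 33669

33669


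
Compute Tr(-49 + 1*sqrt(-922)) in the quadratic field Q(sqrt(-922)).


Tr(a + b*sqrt(d)) = (a + b*sqrt(d)) + (a - b*sqrt(d)) = 2a
= 2 * (-49)
= -98

-98


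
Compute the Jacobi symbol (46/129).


Compute (46/129) via quadratic reciprocity:
  pull out 2: (2/129) = +1  (since 129 mod 8 = 1)
  reciprocity: (23/129) -> +(129/23)
  reduce: (14/23)
  pull out 2: (2/23) = +1  (since 23 mod 8 = 7)
  reciprocity: (7/23) -> -(23/7)
  reduce: (2/7)
  pull out 2: (2/7) = +1  (since 7 mod 8 = 7)
  (1/7) = 1
Product of signs = -1

-1


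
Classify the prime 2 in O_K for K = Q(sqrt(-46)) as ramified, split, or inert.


K = Q(sqrt(-46)). Since d mod 4 = 2, disc(K) = -184.
Check p | disc: -184 mod 2 = 0.
p divides disc, so p ramifies: (p) = P^2 with e=2, f=1, g=1.
Therefore p is ramified.

ramified


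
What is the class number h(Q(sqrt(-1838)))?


K = Q(sqrt(-1838)). d mod 4 = 2, so D = disc(K) = 4d = -7352
h(K) equals the number of primitive reduced positive-definite forms (a, b, c) = a*x^2 + b*x*y + c*y^2 with b^2 - 4ac = D,
where reduced means |b| <= a <= c, with b >= 0 whenever |b| = a or a = c, and primitive means gcd(a, b, c) = 1.
Reduced forces 3a^2 <= |D| = 7352, so 1 <= a <= 49; b must have the parity of D, and c = (b^2 - D)/(4a) must be an integer >= a.
Enumerate a = 1..49, b in [-a, a]:
  a=1: (1, 0, 1838)  [1]
  a=2: (2, 0, 919)  [1]
  a=3: (3, -2, 613), (3, 2, 613)  [2]
  a=4..5: none
  a=6: (6, -4, 307), (6, 4, 307)  [2]
  a=7..8: none
  a=9: (9, -8, 206), (9, 8, 206)  [2]
  a=10..16: none
  a=17: (17, -14, 111), (17, 14, 111)  [2]
  a=18: (18, -8, 103), (18, 8, 103)  [2]
  a=19: (19, -18, 101), (19, 18, 101)  [2]
  a=20..22: none
  a=23: (23, -10, 81), (23, 10, 81)  [2]
  a=24..26: none
  a=27: (27, -10, 69), (27, 10, 69)  [2]
  a=28..33: none
  a=34: (34, -20, 57), (34, 20, 57)  [2]
  a=35..36: none
  a=37: (37, -14, 51), (37, 14, 51)  [2]
  a=38: (38, -20, 51), (38, 20, 51)  [2]
  a=39..42: none
  a=43: (43, -42, 53), (43, 42, 53)  [2]
  a=44..45: none
  a=46: (46, -36, 47), (46, 36, 47)  [2]
  a=47..49: none
Total reduced forms: 1 + 1 + 2 + 2 + 2 + 2 + 2 + 2 + 2 + 2 + 2 + 2 + 2 + 2 + 2 = 28
h = 28

28


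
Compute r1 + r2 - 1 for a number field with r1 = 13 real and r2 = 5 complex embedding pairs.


By Dirichlet's unit theorem:
rank = r1 + r2 - 1
= 13 + 5 - 1
= 17

17


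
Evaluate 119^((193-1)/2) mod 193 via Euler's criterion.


p = 193 is prime and the exponent is (p-1)/2 = 96, so by Euler's criterion 119^96 = (119/193) = +1 or -1 mod 193.
Compute by square-and-multiply:
  96 = 64 + 32 (binary 1100000)
  Repeated squaring mod 193: 119^1 = 119, 119^2 = 72, 119^4 = 166, 119^8 = 150, 119^16 = 112, 119^32 = 192, 119^64 = 1
  119^96 = 119^64 * 119^32 = 1 * 192 mod 193
    1 * 192 = 192 = 192 mod 193
  119^96 = 192 mod 193
Result 192 = p - 1 = -1 mod 193: 119 is a quadratic non-residue mod 193. As a residue in [0, p-1] the value is 192.
119^96 mod 193 = 192

192


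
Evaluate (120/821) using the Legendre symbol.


p = 821 is prime, so compute (120/821) with the reciprocity algorithm (Jacobi-symbol steps: pull out 2s via (2/n), flip via reciprocity, reduce):
  pull out 2: (2/821) = -1  (since 821 mod 8 = 5)
  pull out 2: (2/821) = -1  (since 821 mod 8 = 5)
  pull out 2: (2/821) = -1  (since 821 mod 8 = 5)
  reciprocity: (15/821) -> +(821/15)
  reduce: (11/15)
  reciprocity: (11/15) -> -(15/11)
  reduce: (4/11)
  pull out 2: (2/11) = -1  (since 11 mod 8 = 3)
  pull out 2: (2/11) = -1  (since 11 mod 8 = 3)
  (1/11) = 1
Product of signs = 1
(120/821) = 1

1


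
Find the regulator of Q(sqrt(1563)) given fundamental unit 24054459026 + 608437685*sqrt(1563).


epsilon = 24054459026 + 608437685*sqrt(1563)
= 4.8109e+10
R = ln(4.8109e+10)
= 24.5967

24.5967


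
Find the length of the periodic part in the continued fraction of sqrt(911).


Run the CF algorithm for sqrt(911).
a_0 = floor(sqrt(911)) = 30; set m_0=0, q_0=1.
Recurrence: m' = q*a - m,  q' = (d - m'^2)/q,  a' = floor((a_0 + m')/q').
  step 1: m=30, q=11, a=5
  step 2: m=25, q=26, a=2
  step 3: m=27, q=7, a=8
  step 4: m=29, q=10, a=5
  step 5: m=21, q=47, a=1
  step 6: m=26, q=5, a=11
  step 7: m=29, q=14, a=4
  step 8: m=27, q=13, a=4
  step 9: m=25, q=22, a=2
  step 10: m=19, q=25, a=1
  step 11: m=6, q=35, a=1
  step 12: m=29, q=2, a=29
  step 13: m=29, q=35, a=1
  step 14: m=6, q=25, a=1
  step 15: m=19, q=22, a=2
  step 16: m=25, q=13, a=4
  step 17: m=27, q=14, a=4
  step 18: m=29, q=5, a=11
  step 19: m=26, q=47, a=1
  step 20: m=21, q=10, a=5
  step 21: m=29, q=7, a=8
  step 22: m=27, q=26, a=2
  step 23: m=25, q=11, a=5
  step 24: m=30, q=1, a=60
a_24 = 2*a_0 = 60, so the period closes here.
sqrt(911) = [30; 5, 2, 8, 5, 1, 11, 4, 4, 2, 1, 1, 29, 1, 1, 2, 4, 4, 11, 1, 5, 8, 2, 5, 60]
Period length = 24

24


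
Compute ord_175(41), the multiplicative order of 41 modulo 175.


We want ord_175(41), the smallest k >= 1 with 41^k = 1 mod 175.
n = 175 = 5^2 * 7, phi(175) = 120; the order divides phi(n).
Divisors of 120: 1, 2, 3, 4, 5, 6, 8, 10, 12, 15, 20, 24, 30, 40, 60, 120
Repeated squaring mod 175: 41^1 = 41, 41^2 = 106, 41^4 = 36, 41^8 = 71, 41^16 = 141, 41^32 = 106, 41^64 = 36
Test divisors in increasing order:
  k=1: 41^1 = 41 mod 175
  k=2: 41^2 = 106 mod 175
  k=3: 41^3 = 106 * 41 = 146 mod 175
  k=4: 41^4 = 36 mod 175
  k=5: 41^5 = 36 * 41 = 76 mod 175
  k=6: 41^6 = 36 * 106 = 141 mod 175
  k=8: 41^8 = 71 mod 175
  k=10: 41^10 = 71 * 106 = 1 mod 175  <- first divisor giving 1
Order = 10

10


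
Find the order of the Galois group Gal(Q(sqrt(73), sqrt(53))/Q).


The 2 square roots of distinct primes are multiplicatively independent over Q,
so [K:Q] = 2^2 and Gal(K/Q) is isomorphic to (Z/2Z)^2.
|Gal| = 2^2 = 4

4


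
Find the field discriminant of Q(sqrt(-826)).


For K = Q(sqrt(d)) with d squarefree: disc(K) = d if d = 1 mod 4, and disc(K) = 4d if d = 2 or 3 mod 4.
Here d = -826, and d mod 4 = 2.
d = 2 mod 4, not 1 (O_K = Z[sqrt(d)]), so disc(K) = 4d = 4 * (-826) = -3304

-3304


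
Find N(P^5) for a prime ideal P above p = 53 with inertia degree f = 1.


N(P^a) = p^(a*f)
= 53^(5*1)
= 53^5
= 418195493

418195493


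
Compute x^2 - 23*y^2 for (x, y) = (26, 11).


x^2 - d*y^2
= 26^2 - 23*11^2
= 676 - 2783
= -2107

-2107


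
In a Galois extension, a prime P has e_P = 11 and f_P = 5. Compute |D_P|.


|D_P| = e * f
= 11 * 5
= 55

55


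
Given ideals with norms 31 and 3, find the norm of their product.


N(IJ) = N(I) * N(J)
= 31 * 3
= 93

93


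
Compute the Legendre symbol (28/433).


p = 433 is prime, so compute (28/433) with the reciprocity algorithm (Jacobi-symbol steps: pull out 2s via (2/n), flip via reciprocity, reduce):
  pull out 2: (2/433) = +1  (since 433 mod 8 = 1)
  pull out 2: (2/433) = +1  (since 433 mod 8 = 1)
  reciprocity: (7/433) -> +(433/7)
  reduce: (6/7)
  pull out 2: (2/7) = +1  (since 7 mod 8 = 7)
  reciprocity: (3/7) -> -(7/3)
  reduce: (1/3)
  (1/3) = 1
Product of signs = -1
(28/433) = -1

-1


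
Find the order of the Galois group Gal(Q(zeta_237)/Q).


|Gal(Q(zeta_237)/Q)| = phi(237)
= 156

156


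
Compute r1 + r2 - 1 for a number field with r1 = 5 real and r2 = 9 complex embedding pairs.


By Dirichlet's unit theorem:
rank = r1 + r2 - 1
= 5 + 9 - 1
= 13

13
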